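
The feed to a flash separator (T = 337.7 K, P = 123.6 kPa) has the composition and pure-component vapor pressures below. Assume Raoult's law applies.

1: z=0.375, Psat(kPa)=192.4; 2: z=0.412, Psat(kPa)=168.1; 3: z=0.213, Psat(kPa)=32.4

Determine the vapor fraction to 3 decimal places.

ψ = 0.592

Raoult's law: Kᵢ = Pᵢˢᵃᵗ/P = Pᵢˢᵃᵗ/123.6.
  K_1 = 192.4/123.6 = 1.55663, K_2 = 168.1/123.6 = 1.36003, K_3 = 32.4/123.6 = 0.26214
Let ψ = V/F and solve Σ zᵢ(Kᵢ−1)/(1+ψ(Kᵢ−1)) = 0.
g(0) = ΣzᵢKᵢ − 1 = 0.200 and g(1) = 1 − Σzᵢ/Kᵢ = -0.356, so a root lies in (0, 1).
Iterate (Newton) starting at ψ = 0.5:
  ψ = 0.500: g = 0.0399, g' = -0.401 → ψ = 0.600
  ψ = 0.600: g = -0.0034, g' = -0.475 → ψ = 0.592
Converged at ψ = 0.592.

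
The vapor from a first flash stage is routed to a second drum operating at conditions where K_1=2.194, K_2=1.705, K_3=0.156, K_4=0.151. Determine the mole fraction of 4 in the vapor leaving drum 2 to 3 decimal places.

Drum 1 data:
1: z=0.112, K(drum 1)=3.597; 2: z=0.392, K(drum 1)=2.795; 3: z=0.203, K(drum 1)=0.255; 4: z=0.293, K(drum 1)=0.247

Drum 1:
Material balance + equilibrium reduce to Σ zᵢ(Kᵢ−1)/(1+ψ₁(Kᵢ−1)) = 0.
g(0) = ΣzᵢKᵢ − 1 = 0.623 and g(1) = 1 − Σzᵢ/Kᵢ = -1.154, so a root lies in (0, 1).
Iterate (Newton) starting at ψ₁ = 0.5:
  ψ₁ = 0.500: g = -0.0975, g' = -1.207 → ψ₁ = 0.419
  ψ₁ = 0.419: g = -0.0016, g' = -1.177 → ψ₁ = 0.418
Converged at ψ₁ = 0.418.
Drum-1 compositions:
  1: x = 0.054, y = 0.193
  2: x = 0.224, y = 0.626
  3: x = 0.295, y = 0.075
  4: x = 0.428, y = 0.106
Drum-2 feed = drum-1 vapor: z₂ = (0.1932, 0.6260, 0.0752, 0.1056).
Drum 2:
Rachford–Rice: g(ψ₂) = Σ zᵢ(Kᵢ−1)/(1+ψ₂(Kᵢ−1)) = 0.
Check two-phase: ΣzᵢKᵢ = 1.519 > 1 and Σzᵢ/Kᵢ = 1.636 > 1, so g(0) = 0.519 > 0 and g(1) = -0.636 < 0.
Newton–Raphson from ψ₂ = 0.5:
  ψ₂ = 0.500: g = 0.2052, g' = -0.668 → ψ₂ = 0.807
  ψ₂ = 0.807: g = -0.0851, g' = -1.493 → ψ₂ = 0.750
  ψ₂ = 0.750: g = -0.0094, g' = -1.185 → ψ₂ = 0.742
Converged at ψ₂ = 0.742.
  1: x = 0.102, y = 0.225
  2: x = 0.411, y = 0.701
  3: x = 0.201, y = 0.031
  4: x = 0.285, y = 0.043

y_4 (drum 2) = 0.043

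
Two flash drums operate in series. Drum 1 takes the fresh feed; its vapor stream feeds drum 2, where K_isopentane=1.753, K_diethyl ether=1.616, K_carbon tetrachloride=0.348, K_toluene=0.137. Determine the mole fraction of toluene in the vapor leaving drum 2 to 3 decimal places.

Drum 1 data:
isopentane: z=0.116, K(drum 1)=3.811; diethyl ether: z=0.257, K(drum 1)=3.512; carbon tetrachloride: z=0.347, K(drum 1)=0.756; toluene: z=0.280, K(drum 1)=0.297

Drum 1:
Material balance + equilibrium reduce to Σ zᵢ(Kᵢ−1)/(1+ψ₁(Kᵢ−1)) = 0.
Check two-phase: ΣzᵢKᵢ = 1.690 > 1 and Σzᵢ/Kᵢ = 1.505 > 1, so g(0) = 0.690 > 0 and g(1) = -0.505 < 0.
Iterate (Newton) starting at ψ₁ = 0.5:
  ψ₁ = 0.500: g = 0.0218, g' = -0.833 → ψ₁ = 0.526
Converged at ψ₁ = 0.526.
Drum-1 compositions:
  isopentane: x = 0.047, y = 0.178
  diethyl ether: x = 0.111, y = 0.389
  carbon tetrachloride: x = 0.398, y = 0.301
  toluene: x = 0.444, y = 0.132
Drum-2 feed = drum-1 vapor: z₂ = (0.1783, 0.3887, 0.3010, 0.1320).
Drum 2:
Material balance + equilibrium reduce to Σ zᵢ(Kᵢ−1)/(1+ψ₂(Kᵢ−1)) = 0.
Feasibility: ΣzᵢKᵢ = 1.064, Σzᵢ/Kᵢ = 2.171 — both > 1, two phases present.
Iterate (Newton) starting at ψ₂ = 0.5:
  ψ₂ = 0.500: g = -0.2109, g' = -0.725 → ψ₂ = 0.209
  ψ₂ = 0.209: g = -0.0381, g' = -0.509 → ψ₂ = 0.134
  ψ₂ = 0.134: g = -0.0008, g' = -0.489 → ψ₂ = 0.133
Converged at ψ₂ = 0.133.
  isopentane: x = 0.162, y = 0.284
  diethyl ether: x = 0.359, y = 0.581
  carbon tetrachloride: x = 0.329, y = 0.115
  toluene: x = 0.149, y = 0.020

y_toluene (drum 2) = 0.020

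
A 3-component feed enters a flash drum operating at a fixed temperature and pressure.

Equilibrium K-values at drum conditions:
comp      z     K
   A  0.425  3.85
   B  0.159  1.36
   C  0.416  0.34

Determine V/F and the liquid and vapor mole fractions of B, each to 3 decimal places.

V/F = 0.640, x_B = 0.129, y_B = 0.176

Rachford–Rice: g(V/F) = Σ zᵢ(Kᵢ−1)/(1+V/F(Kᵢ−1)) = 0.
g(0) = ΣzᵢKᵢ − 1 = 0.994 and g(1) = 1 − Σzᵢ/Kᵢ = -0.451, so a root lies in (0, 1).
Newton–Raphson from V/F = 0.5:
  V/F = 0.500: g = 0.1382, g' = -1.005 → V/F = 0.637
  V/F = 0.637: g = 0.0026, g' = -0.989 → V/F = 0.640
Converged at V/F = 0.640.
Compositions from xᵢ = zᵢ/(1+V/F(Kᵢ−1)), yᵢ = Kᵢxᵢ:
  A: x = 0.150, y = 0.579
  B: x = 0.129, y = 0.176
  C: x = 0.720, y = 0.245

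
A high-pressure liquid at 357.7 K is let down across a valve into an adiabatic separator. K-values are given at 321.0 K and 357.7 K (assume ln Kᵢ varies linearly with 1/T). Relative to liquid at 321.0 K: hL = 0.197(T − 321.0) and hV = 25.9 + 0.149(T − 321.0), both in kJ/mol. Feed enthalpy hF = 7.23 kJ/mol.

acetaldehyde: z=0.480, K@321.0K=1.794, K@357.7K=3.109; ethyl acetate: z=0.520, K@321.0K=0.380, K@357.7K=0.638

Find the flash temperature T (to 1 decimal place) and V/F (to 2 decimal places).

Adiabatic flash: solve Rachford–Rice at each trial T, then check hF = ψ·hV(T) + (1−ψ)·hL(T).
  T = 321.0 K: K = (1.794, 0.380), RR gives ψ = 0.119, H_out = 3.089 kJ/mol
  T = 357.7 K: K = (3.109, 0.638), RR gives ψ = 1.000, H_out = 31.368 kJ/mol
  T = 339.4 K: K = (2.399, 0.500), RR gives ψ = 0.588, H_out = 18.326 kJ/mol
  T = 330.2 K: K = (2.083, 0.437), RR gives ψ = 0.373, H_out = 11.309 kJ/mol
  T = 325.6 K: K = (1.935, 0.408), RR gives ψ = 0.255, H_out = 7.451 kJ/mol
  T = 323.3 K: K = (1.864, 0.394), RR gives ψ = 0.190, H_out = 5.351 kJ/mol
Linear interpolation between T = 323.3 (H_out = 5.351) and T = 325.6 (H_out = 7.451) on hF = 7.23 gives T ≈ 325.4 K, at which ψ = 0.25.

T = 325.4 K, V/F = 0.25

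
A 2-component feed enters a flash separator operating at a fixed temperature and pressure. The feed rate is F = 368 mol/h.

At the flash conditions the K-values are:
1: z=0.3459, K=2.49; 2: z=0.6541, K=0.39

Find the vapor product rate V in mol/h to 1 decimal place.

V = 47.1 mol/h

Binary case is linear: z₁(K₁−1)(1+ψ(K₂−1)) + z₂(K₂−1)(1+ψ(K₁−1)) = 0
⇒ ψ = [z₁(K₁−1)+z₂(K₂−1)] / [−(K₁−1)(K₂−1)] = 0.11639/0.90890 = 0.1281
Then V = ψ·F = 0.1281·368 = 47.1 mol/h and L = F − V = 320.9 mol/h.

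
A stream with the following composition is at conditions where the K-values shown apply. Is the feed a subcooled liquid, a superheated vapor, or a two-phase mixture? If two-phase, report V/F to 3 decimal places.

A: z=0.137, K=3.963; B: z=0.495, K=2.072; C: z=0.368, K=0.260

ΣzᵢKᵢ = 1.664; Σzᵢ/Kᵢ = 1.689.
Both exceed 1, so a two-phase solution exists.
Material balance + equilibrium reduce to Σ zᵢ(Kᵢ−1)/(1+ψ(Kᵢ−1)) = 0.
Iterate (Newton) starting at ψ = 0.68:
  ψ = 0.680: g = -0.1066, g' = -1.139 → ψ = 0.586
  ψ = 0.586: g = -0.0070, g' = -1.004 → ψ = 0.579
Converged at ψ = 0.579.

two-phase, V/F = 0.579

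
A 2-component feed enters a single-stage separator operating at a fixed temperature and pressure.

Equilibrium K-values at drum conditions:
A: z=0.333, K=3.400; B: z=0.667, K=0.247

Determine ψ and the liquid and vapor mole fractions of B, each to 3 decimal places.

Material balance + equilibrium reduce to Σ zᵢ(Kᵢ−1)/(1+ψ(Kᵢ−1)) = 0.
Feasibility: ΣzᵢKᵢ = 1.297, Σzᵢ/Kᵢ = 2.798 — both > 1, two phases present.
Binary case is linear: z₁(K₁−1)(1+ψ(K₂−1)) + z₂(K₂−1)(1+ψ(K₁−1)) = 0
⇒ ψ = [z₁(K₁−1)+z₂(K₂−1)] / [−(K₁−1)(K₂−1)] = 0.2969/1.8072 = 0.164
Compositions from xᵢ = zᵢ/(1+ψ(Kᵢ−1)), yᵢ = Kᵢxᵢ:
  A: x = 0.239, y = 0.812
  B: x = 0.761, y = 0.188

ψ = 0.164, x_B = 0.761, y_B = 0.188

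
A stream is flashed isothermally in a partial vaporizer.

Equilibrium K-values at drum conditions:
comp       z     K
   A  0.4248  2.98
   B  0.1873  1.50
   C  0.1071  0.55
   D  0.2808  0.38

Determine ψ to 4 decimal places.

Material balance + equilibrium reduce to Σ zᵢ(Kᵢ−1)/(1+ψ(Kᵢ−1)) = 0.
g(0) = ΣzᵢKᵢ − 1 = 0.7125 and g(1) = 1 − Σzᵢ/Kᵢ = -0.2011, so a root lies in (0, 1).
Newton iteration, ψ⁰ = 0.5:
  ψ = 0.5000: g = 0.18309, g' = -0.7133 → ψ = 0.7567
  ψ = 0.7567: g = 0.00361, g' = -0.7244 → ψ = 0.7616
Converged at ψ = 0.7616.

ψ = 0.7616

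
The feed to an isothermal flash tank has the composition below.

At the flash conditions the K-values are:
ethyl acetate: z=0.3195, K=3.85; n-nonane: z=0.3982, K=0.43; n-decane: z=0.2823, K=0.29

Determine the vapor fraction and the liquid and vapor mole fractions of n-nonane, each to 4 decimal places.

ψ = 0.2687, x_n-nonane = 0.4702, y_n-nonane = 0.2022

Let ψ = V/F and solve Σ zᵢ(Kᵢ−1)/(1+ψ(Kᵢ−1)) = 0.
g(0) = ΣzᵢKᵢ − 1 = 0.4832 and g(1) = 1 − Σzᵢ/Kᵢ = -0.9825, so a root lies in (0, 1).
Iterate (Newton) starting at ψ = 0.59:
  ψ = 0.5900: g = -0.34733, g' = -1.0760 → ψ = 0.2672
  ψ = 0.2672: g = 0.00179, g' = -1.2331 → ψ = 0.2687
Converged at ψ = 0.2687.
Compositions from xᵢ = zᵢ/(1+ψ(Kᵢ−1)), yᵢ = Kᵢxᵢ:
  ethyl acetate: x = 0.1809, y = 0.6966
  n-nonane: x = 0.4702, y = 0.2022
  n-decane: x = 0.3488, y = 0.1012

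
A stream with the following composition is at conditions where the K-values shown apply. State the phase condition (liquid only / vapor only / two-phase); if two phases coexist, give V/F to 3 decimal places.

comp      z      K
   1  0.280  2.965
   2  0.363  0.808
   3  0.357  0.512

two-phase, V/F = 0.434

ΣzᵢKᵢ = 1.306; Σzᵢ/Kᵢ = 1.241.
Both exceed 1, so a two-phase solution exists.
Newton iteration, ψ⁰ = 0.5:
  ψ = 0.500: g = -0.0300, g' = -0.440 → ψ = 0.432
  ψ = 0.432: g = 0.0009, g' = -0.469 → ψ = 0.434
Converged at ψ = 0.434.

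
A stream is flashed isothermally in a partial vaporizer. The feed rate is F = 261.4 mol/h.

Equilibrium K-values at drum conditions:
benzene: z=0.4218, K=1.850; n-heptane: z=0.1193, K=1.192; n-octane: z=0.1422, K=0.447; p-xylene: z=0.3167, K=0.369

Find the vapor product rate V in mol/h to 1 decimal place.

Rachford–Rice: g(β) = Σ zᵢ(Kᵢ−1)/(1+β(Kᵢ−1)) = 0.
Feasibility: ΣzᵢKᵢ = 1.1030, Σzᵢ/Kᵢ = 1.5045 — both > 1, two phases present.
Iterate (Newton) starting at β = 0.56:
  β = 0.5600: g = -0.15936, g' = -0.5363 → β = 0.2628
  β = 0.2628: g = -0.01672, g' = -0.4484 → β = 0.2255
Converged at β = 0.2255.
Then V = β·F = 0.2255·261.4 = 58.9 mol/h and L = F − V = 202.5 mol/h.

V = 58.9 mol/h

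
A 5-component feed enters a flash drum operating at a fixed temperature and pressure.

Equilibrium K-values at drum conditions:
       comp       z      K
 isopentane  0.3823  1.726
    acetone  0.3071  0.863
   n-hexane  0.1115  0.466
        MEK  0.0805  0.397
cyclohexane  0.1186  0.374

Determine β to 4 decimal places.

β = 0.1744

Rachford–Rice: g(β) = Σ zᵢ(Kᵢ−1)/(1+β(Kᵢ−1)) = 0.
Check two-phase: ΣzᵢKᵢ = 1.0532 > 1 and Σzᵢ/Kᵢ = 1.3365 > 1, so g(0) = 0.0532 > 0 and g(1) = -0.3365 < 0.
Iterate (Newton) starting at β = 0.5:
  β = 0.5000: g = -0.10033, g' = -0.3327 → β = 0.1985
  β = 0.1985: g = -0.00718, g' = -0.2982 → β = 0.1744
Converged at β = 0.1744.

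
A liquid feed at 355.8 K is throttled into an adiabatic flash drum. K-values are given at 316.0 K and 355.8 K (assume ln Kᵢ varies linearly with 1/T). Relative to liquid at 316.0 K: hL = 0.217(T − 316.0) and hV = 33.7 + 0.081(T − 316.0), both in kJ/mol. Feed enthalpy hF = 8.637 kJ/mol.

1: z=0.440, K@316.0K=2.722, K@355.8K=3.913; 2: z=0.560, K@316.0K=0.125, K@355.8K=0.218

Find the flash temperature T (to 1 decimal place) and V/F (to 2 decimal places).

T = 322.8 K, V/F = 0.22

Adiabatic flash: solve Rachford–Rice at each trial T, then check hF = ψ·hV(T) + (1−ψ)·hL(T).
  T = 316.0 K: K = (2.722, 0.125), RR gives ψ = 0.178, H_out = 5.987 kJ/mol
  T = 355.8 K: K = (3.913, 0.218), RR gives ψ = 0.370, H_out = 19.115 kJ/mol
  T = 335.9 K: K = (3.299, 0.168), RR gives ψ = 0.285, H_out = 13.156 kJ/mol
  T = 325.9 K: K = (3.004, 0.145), RR gives ψ = 0.235, H_out = 9.764 kJ/mol
  T = 320.9 K: K = (2.860, 0.135), RR gives ψ = 0.208, H_out = 7.920 kJ/mol
  T = 323.4 K: K = (2.932, 0.140), RR gives ψ = 0.222, H_out = 8.856 kJ/mol
  T = 322.1 K: K = (2.895, 0.137), RR gives ψ = 0.214, H_out = 8.373 kJ/mol
Linear interpolation between T = 322.1 (H_out = 8.373) and T = 323.4 (H_out = 8.856) on hF = 8.637 gives T ≈ 322.8 K, at which ψ = 0.22.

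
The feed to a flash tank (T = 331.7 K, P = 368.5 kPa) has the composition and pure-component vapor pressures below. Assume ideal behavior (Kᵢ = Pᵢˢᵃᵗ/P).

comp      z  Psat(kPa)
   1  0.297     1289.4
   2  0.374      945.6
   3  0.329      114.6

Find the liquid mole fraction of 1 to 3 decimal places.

x_1 = 0.099

Raoult's law: Kᵢ = Pᵢˢᵃᵗ/P = Pᵢˢᵃᵗ/368.5.
  K_1 = 1289.4/368.5 = 3.49905, K_2 = 945.6/368.5 = 2.56608, K_3 = 114.6/368.5 = 0.31099
Rachford–Rice: g(β) = Σ zᵢ(Kᵢ−1)/(1+β(Kᵢ−1)) = 0.
g(0) = ΣzᵢKᵢ − 1 = 1.101 and g(1) = 1 − Σzᵢ/Kᵢ = -0.289, so a root lies in (0, 1).
Newton–Raphson from β = 0.5:
  β = 0.500: g = 0.3126, g' = -1.019 → β = 0.807
  β = 0.807: g = -0.0057, g' = -1.175 → β = 0.802
Converged at β = 0.802.
Compositions from xᵢ = zᵢ/(1+β(Kᵢ−1)), yᵢ = Kᵢxᵢ:
  1: x = 0.099, y = 0.346
  2: x = 0.166, y = 0.425
  3: x = 0.735, y = 0.229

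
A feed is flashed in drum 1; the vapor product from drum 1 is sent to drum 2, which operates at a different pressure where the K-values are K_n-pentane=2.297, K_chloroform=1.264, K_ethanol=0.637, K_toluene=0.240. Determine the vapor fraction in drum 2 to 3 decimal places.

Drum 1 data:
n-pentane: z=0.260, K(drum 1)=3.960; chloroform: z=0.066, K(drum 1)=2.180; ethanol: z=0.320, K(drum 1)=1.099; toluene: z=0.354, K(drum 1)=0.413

Drum 1:
Newton iteration, ψ₁⁰ = 0.48:
  ψ₁ = 0.480: g = 0.1086, g' = -0.665 → ψ₁ = 0.643
  ψ₁ = 0.643: g = 0.0053, g' = -0.617 → ψ₁ = 0.652
Converged at ψ₁ = 0.652.
Drum-1 compositions:
  n-pentane: x = 0.089, y = 0.352
  chloroform: x = 0.037, y = 0.081
  ethanol: x = 0.301, y = 0.330
  toluene: x = 0.573, y = 0.237
Drum-2 feed = drum-1 vapor: z₂ = (0.3515, 0.0813, 0.3304, 0.2368).
Drum 2:
Let ψ₂ = V/F and solve Σ zᵢ(Kᵢ−1)/(1+ψ₂(Kᵢ−1)) = 0.
g(0) = ΣzᵢKᵢ − 1 = 0.178 and g(1) = 1 − Σzᵢ/Kᵢ = -0.723, so a root lies in (0, 1).
Iterate (Newton) starting at ψ₂ = 0.5:
  ψ₂ = 0.500: g = -0.1412, g' = -0.643 → ψ₂ = 0.280
  ψ₂ = 0.280: g = -0.0078, g' = -0.598 → ψ₂ = 0.267
Converged at ψ₂ = 0.267.
  n-pentane: x = 0.261, y = 0.600
  chloroform: x = 0.076, y = 0.096
  ethanol: x = 0.366, y = 0.233
  toluene: x = 0.297, y = 0.071

V/F (drum 2) = 0.267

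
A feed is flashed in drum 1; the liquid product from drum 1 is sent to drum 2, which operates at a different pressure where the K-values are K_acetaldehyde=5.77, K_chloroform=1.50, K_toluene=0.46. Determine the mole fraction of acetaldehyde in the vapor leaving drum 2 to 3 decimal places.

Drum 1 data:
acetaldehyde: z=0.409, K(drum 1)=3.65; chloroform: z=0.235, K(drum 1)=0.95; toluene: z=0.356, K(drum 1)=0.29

Drum 1:
Let ψ₁ = V/F and solve Σ zᵢ(Kᵢ−1)/(1+ψ₁(Kᵢ−1)) = 0.
Check two-phase: ΣzᵢKᵢ = 1.819 > 1 and Σzᵢ/Kᵢ = 1.587 > 1, so g(0) = 0.819 > 0 and g(1) = -0.587 < 0.
Newton iteration, ψ₁⁰ = 0.5:
  ψ₁ = 0.500: g = 0.0622, g' = -0.963 → ψ₁ = 0.565
Converged at ψ₁ = 0.565.
Drum-1 compositions:
  acetaldehyde: x = 0.164, y = 0.598
  chloroform: x = 0.242, y = 0.230
  toluene: x = 0.594, y = 0.172
Drum-2 feed = drum-1 liquid: z₂ = (0.1638, 0.2418, 0.5944).
Drum 2:
Rachford–Rice: g(ψ₂) = Σ zᵢ(Kᵢ−1)/(1+ψ₂(Kᵢ−1)) = 0.
Feasibility: ΣzᵢKᵢ = 1.581, Σzᵢ/Kᵢ = 1.482 — both > 1, two phases present.
Newton iteration, ψ₂⁰ = 0.5:
  ψ₂ = 0.500: g = -0.1121, g' = -0.689 → ψ₂ = 0.337
  ψ₂ = 0.337: g = 0.0105, g' = -0.851 → ψ₂ = 0.350
Converged at ψ₂ = 0.350.
  acetaldehyde: x = 0.061, y = 0.354
  chloroform: x = 0.206, y = 0.309
  toluene: x = 0.733, y = 0.337

y_acetaldehyde (drum 2) = 0.354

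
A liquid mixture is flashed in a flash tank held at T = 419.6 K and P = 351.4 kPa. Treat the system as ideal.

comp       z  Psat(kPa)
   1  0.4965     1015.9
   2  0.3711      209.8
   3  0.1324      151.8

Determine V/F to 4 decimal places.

Raoult's law: Kᵢ = Pᵢˢᵃᵗ/P = Pᵢˢᵃᵗ/351.4.
  K_1 = 1015.9/351.4 = 2.891007, K_2 = 209.8/351.4 = 0.597040, K_3 = 151.8/351.4 = 0.431986
Rachford–Rice: g(V/F) = Σ zᵢ(Kᵢ−1)/(1+V/F(Kᵢ−1)) = 0.
Feasibility: ΣzᵢKᵢ = 1.7141, Σzᵢ/Kᵢ = 1.0998 — both > 1, two phases present.
Newton iteration, V/F⁰ = 0.53:
  V/F = 0.5300: g = 0.17117, g' = -0.6277 → V/F = 0.8027
  V/F = 0.8027: g = 0.01363, g' = -0.5560 → V/F = 0.8272
Converged at V/F = 0.8272.

V/F = 0.8272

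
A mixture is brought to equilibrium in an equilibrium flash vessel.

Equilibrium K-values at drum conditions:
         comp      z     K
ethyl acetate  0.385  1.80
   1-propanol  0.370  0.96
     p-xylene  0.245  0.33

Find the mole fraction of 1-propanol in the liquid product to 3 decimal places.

Rachford–Rice: g(V/F) = Σ zᵢ(Kᵢ−1)/(1+V/F(Kᵢ−1)) = 0.
Feasibility: ΣzᵢKᵢ = 1.129, Σzᵢ/Kᵢ = 1.342 — both > 1, two phases present.
Newton–Raphson from V/F = 0.5:
  V/F = 0.500: g = -0.0419, g' = -0.375 → V/F = 0.388
  V/F = 0.388: g = -0.0019, g' = -0.345 → V/F = 0.383
Converged at V/F = 0.383.
Compositions from xᵢ = zᵢ/(1+V/F(Kᵢ−1)), yᵢ = Kᵢxᵢ:
  ethyl acetate: x = 0.295, y = 0.531
  1-propanol: x = 0.376, y = 0.361
  p-xylene: x = 0.330, y = 0.109

x_1-propanol = 0.376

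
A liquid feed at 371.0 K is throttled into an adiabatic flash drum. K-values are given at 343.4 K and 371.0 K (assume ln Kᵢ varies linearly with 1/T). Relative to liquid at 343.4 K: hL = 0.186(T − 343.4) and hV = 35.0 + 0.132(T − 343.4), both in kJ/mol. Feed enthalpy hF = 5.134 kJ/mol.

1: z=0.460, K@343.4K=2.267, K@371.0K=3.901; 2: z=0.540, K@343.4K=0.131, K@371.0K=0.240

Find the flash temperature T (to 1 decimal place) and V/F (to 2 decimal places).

Adiabatic flash: solve Rachford–Rice at each trial T, then check hF = ψ·hV(T) + (1−ψ)·hL(T).
  T = 343.4 K: K = (2.267, 0.131), RR gives ψ = 0.103, H_out = 3.610 kJ/mol
  T = 371.0 K: K = (3.901, 0.240), RR gives ψ = 0.419, H_out = 19.178 kJ/mol
  T = 357.2 K: K = (3.005, 0.179), RR gives ψ = 0.291, H_out = 12.544 kJ/mol
  T = 350.3 K: K = (2.617, 0.154), RR gives ψ = 0.210, H_out = 8.545 kJ/mol
  T = 346.9 K: K = (2.440, 0.142), RR gives ψ = 0.161, H_out = 6.266 kJ/mol
  T = 345.1 K: K = (2.350, 0.136), RR gives ψ = 0.133, H_out = 4.946 kJ/mol
  T = 346.0 K: K = (2.395, 0.139), RR gives ψ = 0.147, H_out = 5.617 kJ/mol
  T = 345.6 K: K = (2.375, 0.138), RR gives ψ = 0.141, H_out = 5.321 kJ/mol
  T = 345.4 K: K = (2.365, 0.137), RR gives ψ = 0.138, H_out = 5.172 kJ/mol
Linear interpolation between T = 345.1 (H_out = 4.946) and T = 345.4 (H_out = 5.172) on hF = 5.134 gives T ≈ 345.3 K, at which ψ = 0.14.

T = 345.3 K, V/F = 0.14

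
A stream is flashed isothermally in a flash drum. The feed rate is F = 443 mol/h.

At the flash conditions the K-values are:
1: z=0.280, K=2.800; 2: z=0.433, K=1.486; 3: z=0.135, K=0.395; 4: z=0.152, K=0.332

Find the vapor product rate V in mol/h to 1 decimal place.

V = 342.7 mol/h

Let β = V/F and solve Σ zᵢ(Kᵢ−1)/(1+β(Kᵢ−1)) = 0.
Feasibility: ΣzᵢKᵢ = 1.531, Σzᵢ/Kᵢ = 1.191 — both > 1, two phases present.
Iterate (Newton) starting at β = 0.53:
  β = 0.530: g = 0.1479, g' = -0.572 → β = 0.789
  β = 0.789: g = -0.0103, g' = -0.692 → β = 0.774
Converged at β = 0.774.
Then V = β·F = 0.7735·443 = 342.7 mol/h and L = F − V = 100.3 mol/h.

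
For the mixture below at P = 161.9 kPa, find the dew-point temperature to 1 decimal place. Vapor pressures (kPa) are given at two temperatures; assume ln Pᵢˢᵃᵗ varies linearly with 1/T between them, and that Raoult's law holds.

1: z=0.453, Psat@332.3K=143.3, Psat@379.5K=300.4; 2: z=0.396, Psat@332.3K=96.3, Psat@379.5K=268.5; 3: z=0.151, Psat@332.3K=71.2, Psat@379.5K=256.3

Dew-point temperature: Σzᵢ·P/Pᵢˢᵃᵗ(T) = 1. Interpolate ln Pᵢˢᵃᵗ = aᵢ + bᵢ/T.
  T = 332.3 K: ΣzᵢP/Pᵢˢᵃᵗ = 1.5209
  T = 379.5 K: ΣzᵢP/Pᵢˢᵃᵗ = 0.5783
  T = 355.9 K: ΣzᵢP/Pᵢˢᵃᵗ = 0.9037
  T = 344.1 K: ΣzᵢP/Pᵢˢᵃᵗ = 1.1603
  T = 350.0 K: ΣzᵢP/Pᵢˢᵃᵗ = 1.0215
  T = 352.9 K: ΣzᵢP/Pᵢˢᵃᵗ = 0.9613
Interpolating between 350.0 K and 352.9 K gives T ≈ 351.0 K.

T = 351.0 K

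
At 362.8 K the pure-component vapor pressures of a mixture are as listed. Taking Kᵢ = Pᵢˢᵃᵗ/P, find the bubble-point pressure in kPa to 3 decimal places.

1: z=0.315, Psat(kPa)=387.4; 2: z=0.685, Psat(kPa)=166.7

Pbub = 236.220 kPa

At the bubble point ψ → 0, so ΣzᵢKᵢ = 1 with Kᵢ = Pᵢˢᵃᵗ/P ⇒ P = ΣzᵢPᵢˢᵃᵗ.
P = 0.315·387.4 + 0.685·166.7 = 236.220 kPa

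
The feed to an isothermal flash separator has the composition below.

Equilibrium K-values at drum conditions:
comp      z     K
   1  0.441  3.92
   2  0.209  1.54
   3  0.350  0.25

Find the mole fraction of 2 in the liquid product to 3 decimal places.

Iterate (Newton) starting at β = 0.36:
  β = 0.360: g = 0.3627, g' = -1.306 → β = 0.638
  β = 0.638: g = 0.0307, g' = -1.216 → β = 0.663
Converged at β = 0.663.
Compositions from xᵢ = zᵢ/(1+β(Kᵢ−1)), yᵢ = Kᵢxᵢ:
  1: x = 0.150, y = 0.589
  2: x = 0.154, y = 0.237
  3: x = 0.696, y = 0.174

x_2 = 0.154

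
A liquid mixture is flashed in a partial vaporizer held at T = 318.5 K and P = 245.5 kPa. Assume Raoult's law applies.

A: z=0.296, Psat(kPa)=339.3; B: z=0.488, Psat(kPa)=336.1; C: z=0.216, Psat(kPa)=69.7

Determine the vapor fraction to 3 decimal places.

ψ = 0.517

Raoult's law: Kᵢ = Pᵢˢᵃᵗ/P = Pᵢˢᵃᵗ/245.5.
  K_A = 339.3/245.5 = 1.38208, K_B = 336.1/245.5 = 1.36904, K_C = 69.7/245.5 = 0.28391
Let ψ = V/F and solve Σ zᵢ(Kᵢ−1)/(1+ψ(Kᵢ−1)) = 0.
Feasibility: ΣzᵢKᵢ = 1.139, Σzᵢ/Kᵢ = 1.331 — both > 1, two phases present.
Newton iteration, ψ⁰ = 0.5:
  ψ = 0.500: g = 0.0060, g' = -0.347 → ψ = 0.517
Converged at ψ = 0.517.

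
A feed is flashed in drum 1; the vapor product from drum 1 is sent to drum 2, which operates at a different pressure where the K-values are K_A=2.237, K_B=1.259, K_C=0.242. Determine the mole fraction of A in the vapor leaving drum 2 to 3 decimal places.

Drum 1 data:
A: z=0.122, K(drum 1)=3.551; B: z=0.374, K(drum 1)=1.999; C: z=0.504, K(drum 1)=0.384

y_A (drum 2) = 0.307

Drum 1:
Rachford–Rice: g(ψ₁) = Σ zᵢ(Kᵢ−1)/(1+ψ₁(Kᵢ−1)) = 0.
Feasibility: ΣzᵢKᵢ = 1.374, Σzᵢ/Kᵢ = 1.534 — both > 1, two phases present.
Newton–Raphson from ψ₁ = 0.5:
  ψ₁ = 0.500: g = -0.0627, g' = -0.719 → ψ₁ = 0.413
Converged at ψ₁ = 0.413.
Drum-1 compositions:
  A: x = 0.059, y = 0.211
  B: x = 0.265, y = 0.529
  C: x = 0.676, y = 0.259
Drum-2 feed = drum-1 vapor: z₂ = (0.2111, 0.5294, 0.2595).
Drum 2:
Material balance + equilibrium reduce to Σ zᵢ(Kᵢ−1)/(1+ψ₂(Kᵢ−1)) = 0.
Check two-phase: ΣzᵢKᵢ = 1.202 > 1 and Σzᵢ/Kᵢ = 1.587 > 1, so g(0) = 0.202 > 0 and g(1) = -0.587 < 0.
Newton iteration, ψ₂⁰ = 0.5:
  ψ₂ = 0.500: g = -0.0340, g' = -0.538 → ψ₂ = 0.437
  ψ₂ = 0.437: g = -0.0013, g' = -0.498 → ψ₂ = 0.434
Converged at ψ₂ = 0.434.
  A: x = 0.137, y = 0.307
  B: x = 0.476, y = 0.599
  C: x = 0.387, y = 0.094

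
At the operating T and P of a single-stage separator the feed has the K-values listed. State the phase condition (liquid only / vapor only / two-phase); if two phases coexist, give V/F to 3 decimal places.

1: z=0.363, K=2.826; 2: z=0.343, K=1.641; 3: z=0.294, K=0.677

vapor only

ΣzᵢKᵢ = 1.788; Σzᵢ/Kᵢ = 0.772.
Since Σzᵢ/Kᵢ < 1 the mixture is above its dew point — single vapor phase.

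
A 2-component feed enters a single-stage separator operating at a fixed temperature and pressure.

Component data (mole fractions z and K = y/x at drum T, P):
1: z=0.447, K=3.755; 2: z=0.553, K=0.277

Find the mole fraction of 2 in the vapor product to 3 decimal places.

Material balance + equilibrium reduce to Σ zᵢ(Kᵢ−1)/(1+β(Kᵢ−1)) = 0.
Feasibility: ΣzᵢKᵢ = 1.832, Σzᵢ/Kᵢ = 2.115 — both > 1, two phases present.
Binary case is linear: z₁(K₁−1)(1+β(K₂−1)) + z₂(K₂−1)(1+β(K₁−1)) = 0
⇒ β = [z₁(K₁−1)+z₂(K₂−1)] / [−(K₁−1)(K₂−1)] = 0.8317/1.9919 = 0.418
Compositions from xᵢ = zᵢ/(1+β(Kᵢ−1)), yᵢ = Kᵢxᵢ:
  1: x = 0.208, y = 0.781
  2: x = 0.792, y = 0.219

y_2 = 0.219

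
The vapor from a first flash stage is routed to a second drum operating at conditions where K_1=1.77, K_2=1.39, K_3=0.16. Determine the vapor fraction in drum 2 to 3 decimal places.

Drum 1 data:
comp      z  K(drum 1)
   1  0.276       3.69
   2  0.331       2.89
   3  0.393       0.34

V/F (drum 2) = 0.406

Drum 1:
Material balance + equilibrium reduce to Σ zᵢ(Kᵢ−1)/(1+ψ₁(Kᵢ−1)) = 0.
g(0) = ΣzᵢKᵢ − 1 = 1.109 and g(1) = 1 − Σzᵢ/Kᵢ = -0.345, so a root lies in (0, 1).
Iterate (Newton) starting at ψ₁ = 0.52:
  ψ₁ = 0.520: g = 0.2301, g' = -1.045 → ψ₁ = 0.740
  ψ₁ = 0.740: g = 0.0018, g' = -1.083 → ψ₁ = 0.742
Converged at ψ₁ = 0.742.
Drum-1 compositions:
  1: x = 0.092, y = 0.340
  2: x = 0.138, y = 0.398
  3: x = 0.770, y = 0.262
Drum-2 feed = drum-1 vapor: z₂ = (0.3400, 0.3982, 0.2618).
Drum 2:
Let ψ₂ = V/F and solve Σ zᵢ(Kᵢ−1)/(1+ψ₂(Kᵢ−1)) = 0.
Check two-phase: ΣzᵢKᵢ = 1.197 > 1 and Σzᵢ/Kᵢ = 2.115 > 1, so g(0) = 0.197 > 0 and g(1) = -1.115 < 0.
Newton iteration, ψ₂⁰ = 0.43:
  ψ₂ = 0.430: g = -0.0146, g' = -0.611 → ψ₂ = 0.406
Converged at ψ₂ = 0.406.
  1: x = 0.259, y = 0.459
  2: x = 0.344, y = 0.478
  3: x = 0.397, y = 0.064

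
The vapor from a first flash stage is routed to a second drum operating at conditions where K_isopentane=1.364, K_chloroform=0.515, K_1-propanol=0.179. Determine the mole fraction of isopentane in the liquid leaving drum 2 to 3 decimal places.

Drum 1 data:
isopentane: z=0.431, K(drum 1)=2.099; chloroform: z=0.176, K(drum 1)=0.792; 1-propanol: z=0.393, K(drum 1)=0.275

Drum 1:
Rachford–Rice: g(ψ₁) = Σ zᵢ(Kᵢ−1)/(1+ψ₁(Kᵢ−1)) = 0.
Feasibility: ΣzᵢKᵢ = 1.152, Σzᵢ/Kᵢ = 1.857 — both > 1, two phases present.
Newton–Raphson from ψ₁ = 0.42:
  ψ₁ = 0.420: g = -0.1257, g' = -0.680 → ψ₁ = 0.235
  ψ₁ = 0.235: g = -0.0056, g' = -0.637 → ψ₁ = 0.226
Converged at ψ₁ = 0.226.
Drum-1 compositions:
  isopentane: x = 0.345, y = 0.724
  chloroform: x = 0.185, y = 0.146
  1-propanol: x = 0.470, y = 0.129
Drum-2 feed = drum-1 vapor: z₂ = (0.7244, 0.1463, 0.1293).
Drum 2:
Newton–Raphson from ψ₂ = 0.5:
  ψ₂ = 0.500: g = -0.0506, g' = -0.379 → ψ₂ = 0.367
  ψ₂ = 0.367: g = -0.0055, g' = -0.304 → ψ₂ = 0.348
Converged at ψ₂ = 0.348.
  isopentane: x = 0.643, y = 0.877
  chloroform: x = 0.176, y = 0.091
  1-propanol: x = 0.181, y = 0.032

x_isopentane (drum 2) = 0.643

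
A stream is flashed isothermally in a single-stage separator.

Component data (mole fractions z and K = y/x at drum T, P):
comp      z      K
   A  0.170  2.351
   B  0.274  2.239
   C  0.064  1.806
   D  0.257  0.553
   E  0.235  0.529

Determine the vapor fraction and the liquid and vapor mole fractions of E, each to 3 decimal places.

Rachford–Rice: g(ψ) = Σ zᵢ(Kᵢ−1)/(1+ψ(Kᵢ−1)) = 0.
Check two-phase: ΣzᵢKᵢ = 1.395 > 1 and Σzᵢ/Kᵢ = 1.139 > 1, so g(0) = 0.395 > 0 and g(1) = -0.139 < 0.
Newton–Raphson from ψ = 0.5:
  ψ = 0.500: g = 0.0907, g' = -0.466 → ψ = 0.695
  ψ = 0.695: g = 0.0029, g' = -0.444 → ψ = 0.701
Converged at ψ = 0.701.
Compositions from xᵢ = zᵢ/(1+ψ(Kᵢ−1)), yᵢ = Kᵢxᵢ:
  A: x = 0.087, y = 0.205
  B: x = 0.147, y = 0.328
  C: x = 0.041, y = 0.074
  D: x = 0.374, y = 0.207
  E: x = 0.351, y = 0.186

ψ = 0.701, x_E = 0.351, y_E = 0.186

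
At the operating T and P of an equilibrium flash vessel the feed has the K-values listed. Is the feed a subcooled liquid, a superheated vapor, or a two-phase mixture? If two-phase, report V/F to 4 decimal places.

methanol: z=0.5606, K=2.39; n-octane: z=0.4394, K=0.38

ΣzᵢKᵢ = 1.5068; Σzᵢ/Kᵢ = 1.3909.
Both exceed 1, so a two-phase solution exists.
Rachford–Rice: g(ψ) = Σ zᵢ(Kᵢ−1)/(1+ψ(Kᵢ−1)) = 0.
Binary case is linear: z₁(K₁−1)(1+ψ(K₂−1)) + z₂(K₂−1)(1+ψ(K₁−1)) = 0
⇒ ψ = [z₁(K₁−1)+z₂(K₂−1)] / [−(K₁−1)(K₂−1)] = 0.50681/0.86180 = 0.5881

two-phase, V/F = 0.5881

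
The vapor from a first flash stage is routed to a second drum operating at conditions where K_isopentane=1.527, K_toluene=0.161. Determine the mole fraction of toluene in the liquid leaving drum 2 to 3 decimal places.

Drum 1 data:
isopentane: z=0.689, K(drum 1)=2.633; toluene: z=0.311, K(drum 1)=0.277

Drum 1:
Let ψ₁ = V/F and solve Σ zᵢ(Kᵢ−1)/(1+ψ₁(Kᵢ−1)) = 0.
g(0) = ΣzᵢKᵢ − 1 = 0.900 and g(1) = 1 − Σzᵢ/Kᵢ = -0.384, so a root lies in (0, 1).
Newton–Raphson from ψ₁ = 0.6:
  ψ₁ = 0.600: g = 0.1712, g' = -0.976 → ψ₁ = 0.775
  ψ₁ = 0.775: g = -0.0153, g' = -1.200 → ψ₁ = 0.763
Converged at ψ₁ = 0.763.
Drum-1 compositions:
  isopentane: x = 0.307, y = 0.808
  toluene: x = 0.693, y = 0.192
Drum-2 feed = drum-1 vapor: z₂ = (0.8080, 0.1920).
Drum 2:
Let ψ₂ = V/F and solve Σ zᵢ(Kᵢ−1)/(1+ψ₂(Kᵢ−1)) = 0.
g(0) = ΣzᵢKᵢ − 1 = 0.265 and g(1) = 1 − Σzᵢ/Kᵢ = -0.722, so a root lies in (0, 1).
Binary case is linear: z₁(K₁−1)(1+ψ₂(K₂−1)) + z₂(K₂−1)(1+ψ₂(K₁−1)) = 0
⇒ ψ₂ = [z₁(K₁−1)+z₂(K₂−1)] / [−(K₁−1)(K₂−1)] = 0.2647/0.4422 = 0.599
  isopentane: x = 0.614, y = 0.938
  toluene: x = 0.386, y = 0.062

x_toluene (drum 2) = 0.386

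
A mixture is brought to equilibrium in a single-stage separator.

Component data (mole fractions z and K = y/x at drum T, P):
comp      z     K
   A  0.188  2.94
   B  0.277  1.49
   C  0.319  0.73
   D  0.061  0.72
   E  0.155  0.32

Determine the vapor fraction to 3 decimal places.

Let ψ = V/F and solve Σ zᵢ(Kᵢ−1)/(1+ψ(Kᵢ−1)) = 0.
g(0) = ΣzᵢKᵢ − 1 = 0.292 and g(1) = 1 − Σzᵢ/Kᵢ = -0.256, so a root lies in (0, 1).
Iterate (Newton) starting at ψ = 0.5:
  ψ = 0.500: g = 0.0150, g' = -0.427 → ψ = 0.535
Converged at ψ = 0.535.

ψ = 0.535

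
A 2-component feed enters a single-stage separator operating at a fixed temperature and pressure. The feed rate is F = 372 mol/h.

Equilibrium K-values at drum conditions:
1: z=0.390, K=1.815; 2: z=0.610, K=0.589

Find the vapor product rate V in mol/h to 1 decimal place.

V = 74.6 mol/h

Material balance + equilibrium reduce to Σ zᵢ(Kᵢ−1)/(1+β(Kᵢ−1)) = 0.
Check two-phase: ΣzᵢKᵢ = 1.067 > 1 and Σzᵢ/Kᵢ = 1.251 > 1, so g(0) = 0.067 > 0 and g(1) = -0.251 < 0.
Binary case is linear: z₁(K₁−1)(1+β(K₂−1)) + z₂(K₂−1)(1+β(K₁−1)) = 0
⇒ β = [z₁(K₁−1)+z₂(K₂−1)] / [−(K₁−1)(K₂−1)] = 0.0671/0.3350 = 0.200
Then V = β·F = 0.2004·372 = 74.6 mol/h and L = F − V = 297.4 mol/h.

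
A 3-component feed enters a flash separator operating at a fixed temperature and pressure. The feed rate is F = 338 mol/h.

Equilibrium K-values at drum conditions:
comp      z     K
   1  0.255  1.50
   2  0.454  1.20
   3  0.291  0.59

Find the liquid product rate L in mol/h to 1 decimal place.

L = 85.9 mol/h

Newton iteration, β⁰ = 0.5:
  β = 0.500: g = 0.0345, g' = -0.133 → β = 0.759
  β = 0.759: g = -0.0019, g' = -0.150 → β = 0.746
Converged at β = 0.746.
Then V = β·F = 0.7459·338 = 252.1 mol/h and L = F − V = 85.9 mol/h.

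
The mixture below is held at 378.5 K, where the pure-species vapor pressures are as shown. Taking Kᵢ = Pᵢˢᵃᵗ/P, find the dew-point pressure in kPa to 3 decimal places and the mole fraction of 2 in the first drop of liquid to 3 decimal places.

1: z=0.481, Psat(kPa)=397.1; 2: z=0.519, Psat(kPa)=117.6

Pdew = 177.792 kPa, x_2 = 0.785

At the dew point ψ → 1, so Σzᵢ/Kᵢ = 1 with Kᵢ = Pᵢˢᵃᵗ/P ⇒ 1/P = Σzᵢ/Pᵢˢᵃᵗ.
1/P = 0.481/397.1 + 0.519/117.6 = 0.005625 ⇒ P = 177.792 kPa
xᵢ = zᵢP/Pᵢˢᵃᵗ ⇒ x_2 = 0.519·177.792/117.6 = 0.785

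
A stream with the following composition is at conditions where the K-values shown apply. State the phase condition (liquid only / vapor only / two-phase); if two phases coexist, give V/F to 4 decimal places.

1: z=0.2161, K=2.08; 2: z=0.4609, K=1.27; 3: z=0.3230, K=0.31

two-phase, V/F = 0.3247

ΣzᵢKᵢ = 1.1350; Σzᵢ/Kᵢ = 1.5087.
Both exceed 1, so a two-phase solution exists.
Newton iteration, ψ⁰ = 0.42:
  ψ = 0.4200: g = -0.04149, g' = -0.4513 → ψ = 0.3281
  ψ = 0.3281: g = -0.00144, g' = -0.4227 → ψ = 0.3247
Converged at ψ = 0.3247.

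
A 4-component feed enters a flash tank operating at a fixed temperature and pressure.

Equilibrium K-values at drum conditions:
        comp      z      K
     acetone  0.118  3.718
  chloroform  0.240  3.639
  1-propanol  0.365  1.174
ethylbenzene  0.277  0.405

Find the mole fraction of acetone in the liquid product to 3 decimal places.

x_acetone = 0.035

Material balance + equilibrium reduce to Σ zᵢ(Kᵢ−1)/(1+β(Kᵢ−1)) = 0.
g(0) = ΣzᵢKᵢ − 1 = 0.853 and g(1) = 1 − Σzᵢ/Kᵢ = -0.093, so a root lies in (0, 1).
Iterate (Newton) starting at β = 0.5:
  β = 0.500: g = 0.2328, g' = -0.675 → β = 0.845
  β = 0.845: g = 0.0174, g' = -0.645 → β = 0.872
  β = 0.872: g = -0.0002, g' = -0.662 → β = 0.871
Converged at β = 0.871.
Compositions from xᵢ = zᵢ/(1+β(Kᵢ−1)), yᵢ = Kᵢxᵢ:
  acetone: x = 0.035, y = 0.130
  chloroform: x = 0.073, y = 0.265
  1-propanol: x = 0.317, y = 0.372
  ethylbenzene: x = 0.575, y = 0.233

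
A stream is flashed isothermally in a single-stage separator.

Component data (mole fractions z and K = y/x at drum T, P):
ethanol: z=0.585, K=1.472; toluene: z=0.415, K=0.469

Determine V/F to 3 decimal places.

V/F = 0.222

Rachford–Rice: g(V/F) = Σ zᵢ(Kᵢ−1)/(1+V/F(Kᵢ−1)) = 0.
g(0) = ΣzᵢKᵢ − 1 = 0.056 and g(1) = 1 − Σzᵢ/Kᵢ = -0.282, so a root lies in (0, 1).
Iterate (Newton) starting at V/F = 0.53:
  V/F = 0.530: g = -0.0858, g' = -0.310 → V/F = 0.253
  V/F = 0.253: g = -0.0080, g' = -0.260 → V/F = 0.223
  V/F = 0.223: g = -0.0000, g' = -0.257 → V/F = 0.222
Converged at V/F = 0.222.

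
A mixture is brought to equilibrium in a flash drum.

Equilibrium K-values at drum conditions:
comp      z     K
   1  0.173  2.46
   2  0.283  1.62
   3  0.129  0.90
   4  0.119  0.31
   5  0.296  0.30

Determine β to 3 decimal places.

β = 0.204

Rachford–Rice: g(β) = Σ zᵢ(Kᵢ−1)/(1+β(Kᵢ−1)) = 0.
Check two-phase: ΣzᵢKᵢ = 1.126 > 1 and Σzᵢ/Kᵢ = 1.759 > 1, so g(0) = 0.126 > 0 and g(1) = -0.759 < 0.
Newton iteration, β⁰ = 0.5:
  β = 0.500: g = -0.1778, g' = -0.663 → β = 0.232
  β = 0.232: g = -0.0163, g' = -0.577 → β = 0.204
Converged at β = 0.204.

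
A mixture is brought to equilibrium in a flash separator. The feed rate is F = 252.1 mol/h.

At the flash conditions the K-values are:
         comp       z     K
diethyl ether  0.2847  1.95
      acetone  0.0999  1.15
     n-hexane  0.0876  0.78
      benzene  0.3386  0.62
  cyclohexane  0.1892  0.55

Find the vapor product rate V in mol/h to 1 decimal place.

Newton–Raphson from ψ = 0.5:
  ψ = 0.5000: g = -0.09306, g' = -0.2637 → ψ = 0.1471
  ψ = 0.1471: g = 0.00458, g' = -0.3033 → ψ = 0.1622
  ψ = 0.1622: g = 0.00003, g' = -0.2997 → ψ = 0.1623
Converged at ψ = 0.1623.
Then V = ψ·F = 0.1623·252.1 = 40.9 mol/h and L = F − V = 211.2 mol/h.

V = 40.9 mol/h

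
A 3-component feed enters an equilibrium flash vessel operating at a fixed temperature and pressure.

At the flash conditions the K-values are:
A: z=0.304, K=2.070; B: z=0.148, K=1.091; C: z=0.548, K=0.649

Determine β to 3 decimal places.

Iterate (Newton) starting at β = 0.5:
  β = 0.500: g = -0.0085, g' = -0.248 → β = 0.466
Converged at β = 0.466.

β = 0.466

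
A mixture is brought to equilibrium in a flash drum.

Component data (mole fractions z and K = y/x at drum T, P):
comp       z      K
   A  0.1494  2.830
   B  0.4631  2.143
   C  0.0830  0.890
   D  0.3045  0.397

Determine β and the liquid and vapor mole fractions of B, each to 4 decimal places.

β = 0.8337, x_B = 0.2371, y_B = 0.5082

Material balance + equilibrium reduce to Σ zᵢ(Kᵢ−1)/(1+β(Kᵢ−1)) = 0.
Feasibility: ΣzᵢKᵢ = 1.6100, Σzᵢ/Kᵢ = 1.1292 — both > 1, two phases present.
Newton iteration, β⁰ = 0.5:
  β = 0.5000: g = 0.20707, g' = -0.6095 → β = 0.8397
  β = 0.8397: g = -0.00416, g' = -0.6909 → β = 0.8337
Converged at β = 0.8337.
Compositions from xᵢ = zᵢ/(1+β(Kᵢ−1)), yᵢ = Kᵢxᵢ:
  A: x = 0.0592, y = 0.1674
  B: x = 0.2371, y = 0.5082
  C: x = 0.0914, y = 0.0813
  D: x = 0.6123, y = 0.2431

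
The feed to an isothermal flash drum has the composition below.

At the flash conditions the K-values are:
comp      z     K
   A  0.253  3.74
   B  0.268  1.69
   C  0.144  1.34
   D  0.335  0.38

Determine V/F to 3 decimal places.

V/F = 0.749

Newton iteration, V/F⁰ = 0.62:
  V/F = 0.620: g = 0.0894, g' = -0.675 → V/F = 0.753
  V/F = 0.753: g = -0.0023, g' = -0.721 → V/F = 0.749
Converged at V/F = 0.749.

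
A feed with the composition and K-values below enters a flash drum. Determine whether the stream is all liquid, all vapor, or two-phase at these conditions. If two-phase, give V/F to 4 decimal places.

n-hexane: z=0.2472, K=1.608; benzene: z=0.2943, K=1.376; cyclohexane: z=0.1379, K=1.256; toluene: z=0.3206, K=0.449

ΣzᵢKᵢ = 1.1196; Σzᵢ/Kᵢ = 1.1914.
Both exceed 1, so a two-phase solution exists.
Let ψ = V/F and solve Σ zᵢ(Kᵢ−1)/(1+ψ(Kᵢ−1)) = 0.
Newton–Raphson from ψ = 0.5:
  ψ = 0.5000: g = -0.00412, g' = -0.2758 → ψ = 0.4850
Converged at ψ = 0.4850.

two-phase, V/F = 0.4850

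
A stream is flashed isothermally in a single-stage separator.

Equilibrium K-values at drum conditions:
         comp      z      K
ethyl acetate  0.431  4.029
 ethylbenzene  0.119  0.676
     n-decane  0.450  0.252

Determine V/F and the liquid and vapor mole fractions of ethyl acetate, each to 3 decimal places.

V/F = 0.450, x_ethyl acetate = 0.182, y_ethyl acetate = 0.735

Material balance + equilibrium reduce to Σ zᵢ(Kᵢ−1)/(1+V/F(Kᵢ−1)) = 0.
g(0) = ΣzᵢKᵢ − 1 = 0.930 and g(1) = 1 − Σzᵢ/Kᵢ = -1.069, so a root lies in (0, 1).
Newton iteration, V/F⁰ = 0.5:
  V/F = 0.500: g = -0.0645, g' = -1.286 → V/F = 0.450
Converged at V/F = 0.450.
Compositions from xᵢ = zᵢ/(1+V/F(Kᵢ−1)), yᵢ = Kᵢxᵢ:
  ethyl acetate: x = 0.182, y = 0.735
  ethylbenzene: x = 0.139, y = 0.094
  n-decane: x = 0.678, y = 0.171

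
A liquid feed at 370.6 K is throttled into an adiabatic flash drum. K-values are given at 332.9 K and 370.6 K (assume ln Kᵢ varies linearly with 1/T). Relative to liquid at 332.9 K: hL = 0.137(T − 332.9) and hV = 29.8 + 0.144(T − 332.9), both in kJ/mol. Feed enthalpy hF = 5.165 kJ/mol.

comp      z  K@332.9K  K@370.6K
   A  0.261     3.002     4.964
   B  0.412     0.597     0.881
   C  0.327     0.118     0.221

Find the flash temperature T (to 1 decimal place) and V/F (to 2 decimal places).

T = 341.0 K, V/F = 0.14

Adiabatic flash: solve Rachford–Rice at each trial T, then check hF = ψ·hV(T) + (1−ψ)·hL(T).
  T = 332.9 K: K = (3.002, 0.597, 0.118), RR gives ψ = 0.053, H_out = 1.584 kJ/mol
  T = 370.6 K: K = (4.964, 0.881, 0.221), RR gives ψ = 0.380, H_out = 16.578 kJ/mol
  T = 351.8 K: K = (3.915, 0.733, 0.164), RR gives ψ = 0.230, H_out = 9.476 kJ/mol
  T = 342.4 K: K = (3.443, 0.664, 0.140), RR gives ψ = 0.148, H_out = 5.731 kJ/mol
  T = 337.6 K: K = (3.216, 0.630, 0.129), RR gives ψ = 0.102, H_out = 3.697 kJ/mol
  T = 340.0 K: K = (3.328, 0.647, 0.134), RR gives ψ = 0.126, H_out = 4.727 kJ/mol
Linear interpolation between T = 340.0 (H_out = 4.727) and T = 342.4 (H_out = 5.731) on hF = 5.165 gives T ≈ 341.0 K, at which ψ = 0.14.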